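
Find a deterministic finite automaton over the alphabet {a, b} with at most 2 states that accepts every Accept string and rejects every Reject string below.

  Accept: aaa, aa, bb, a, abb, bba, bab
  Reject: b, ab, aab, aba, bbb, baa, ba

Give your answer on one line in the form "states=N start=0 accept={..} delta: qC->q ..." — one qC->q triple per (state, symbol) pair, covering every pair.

states=2 start=0 accept={0} delta: 0a->0 0b->1 1a->1 1b->0

Grow the machine one transition at a time. Run the examples from 0; the earliest place one falls off (shortest prefix, ties alphabetical) gets sent to the lowest-numbered state that keeps every Accept/Reject pair distinguishable — a pair clashes when both reach the same state with identical unread suffix — and to a fresh state only if none does.
a: 0a undefined. 0a->0: ok.
b: 0b undefined. 0b->0: no, aaa/b meet in 0. Open state 1: 0b->1.
ba: 1a undefined. 1a->0: no, aaa/aba meet in 0. 1a->1: ok.
bb: 1b undefined. 1b->0: ok.
All examples now run through 2 states with every (state, symbol) defined. Accept strings end in {0}, Reject strings end in {1}; accept={0}.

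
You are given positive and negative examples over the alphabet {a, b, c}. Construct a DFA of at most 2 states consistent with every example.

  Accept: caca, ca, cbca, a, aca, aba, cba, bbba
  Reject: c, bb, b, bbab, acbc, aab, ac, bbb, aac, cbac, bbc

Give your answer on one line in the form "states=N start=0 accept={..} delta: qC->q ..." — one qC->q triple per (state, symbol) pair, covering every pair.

states=2 start=0 accept={0} delta: 0a->0 0b->1 0c->1 1a->0 1b->1 1c->1

Fold the examples into a partial DFA from state 0: repeatedly fix the first undefined (state, symbol) met by the shortest-then-alphabetical prefix, trying targets in increasing order and rejecting any under which an Accept and a Reject string meet in one state with the same remainder; add a state when all current targets are rejected. Accepting states are where Accept strings end.
a: 0a undefined. 0a->0: ok.
b: 0b undefined. 0b->0: no, a/bb meet in 0. Open state 1: 0b->1.
c: 0c undefined. 0c->0: no, caca/c meet in 0. 0c->1: ok.
bb: 1b undefined. 1b->0: no, a/bb meet in 0. 1b->1: ok.
ca: 1a undefined. 1a->0: ok.
bbc: 1c undefined. 1c->0: no, caca/acbc meet in 0. 1c->1: ok.
All examples now run through 2 states with every (state, symbol) defined. Accept strings end in {0}, Reject strings end in {1}; accept={0}.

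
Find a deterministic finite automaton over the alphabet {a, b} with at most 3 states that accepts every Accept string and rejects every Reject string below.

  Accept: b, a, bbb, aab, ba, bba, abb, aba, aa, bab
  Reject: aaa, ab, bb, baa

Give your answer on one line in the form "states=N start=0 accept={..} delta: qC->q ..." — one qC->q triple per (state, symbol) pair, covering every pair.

State merging on the prefix tree: take the shortest (then alphabetical) example prefix whose next move is undefined and point that move at state 0, else 1, else 2, ...; a target is out if some Accept/Reject pair would then sit in one state with the same input left (inseparable). If every existing state is out, open a new one.
a: 0a undefined. 0a->0: no, b/ab meet in 0 with "b" left. Open state 1: 0a->1.
b: 0b undefined. 0b->0: no, b/bb meet in 0. 0b->1: ok.
aa: 1a undefined. 1a->0: no, b/aaa meet in 1. 1a->1: no, b/aaa meet in 1. Open state 2: 1a->2.
ab: 1b undefined. 1b->0: ok.
aaa: 2a undefined. 2a->0: ok.
aab: 2b undefined. 2b->0: no, aab/aaa meet in 0. 2b->1: ok.
All examples now run through 3 states with every (state, symbol) defined. Accept strings end in {1,2}, Reject strings end in {0}; accept={1,2}.

states=3 start=0 accept={1,2} delta: 0a->1 0b->1 1a->2 1b->0 2a->0 2b->1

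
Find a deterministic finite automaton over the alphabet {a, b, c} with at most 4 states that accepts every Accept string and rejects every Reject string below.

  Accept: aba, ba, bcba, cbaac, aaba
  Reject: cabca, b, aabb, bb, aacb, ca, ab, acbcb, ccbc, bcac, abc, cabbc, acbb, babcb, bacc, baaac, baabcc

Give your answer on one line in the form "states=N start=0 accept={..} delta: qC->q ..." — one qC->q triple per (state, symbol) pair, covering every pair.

State merging on the prefix tree: take the shortest (then alphabetical) example prefix whose next move is undefined and point that move at state 0, else 1, else 2, ...; a target is out if some Accept/Reject pair would then sit in one state with the same input left (inseparable). If every existing state is out, open a new one.
a: 0a undefined. 0a->0: ok.
b: 0b undefined. 0b->0: no, aba/b meet in 0. Open state 1: 0b->1.
c: 0c undefined. 0c->0: ok.
ba: 1a undefined. 1a->0: no, aba/ca meet in 0. 1a->1: no, aba/b meet in 1. Open state 2: 1a->2.
bb: 1b undefined. 1b->0: ok.
bc: 1c undefined. 1c->0: ok.
baa: 2a undefined. 2a->0: no, cbaac/cabca meet in 0. 2a->1: no, cbaac/cabca meet in 0. 2a->2: no, cbaac/baaac meet in 2 with "c" left. Open state 3: 2a->3.
bab: 2b undefined. 2b->0: ok.
bac: 2c undefined. 2c->0: ok.
baaa: 3a undefined. 3a->0: ok.
baab: 3b undefined. 3b->0: ok.
cbaac: 3c undefined. 3c->0: no, cbaac/cabca meet in 0. 3c->1: no, cbaac/b meet in 1. 3c->2: ok.
All examples now run through 4 states with every (state, symbol) defined. Accept strings end in {2}, Reject strings end in {0,1}; accept={2}.

states=4 start=0 accept={2} delta: 0a->0 0b->1 0c->0 1a->2 1b->0 1c->0 2a->3 2b->0 2c->0 3a->0 3b->0 3c->2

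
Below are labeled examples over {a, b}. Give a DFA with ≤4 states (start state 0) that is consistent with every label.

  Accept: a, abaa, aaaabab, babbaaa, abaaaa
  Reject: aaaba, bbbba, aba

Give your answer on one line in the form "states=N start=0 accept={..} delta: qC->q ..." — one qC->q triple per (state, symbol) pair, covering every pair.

states=3 start=0 accept={0} delta: 0a->0 0b->1 1a->2 1b->1 2a->0 2b->0

State merging on the prefix tree: take the shortest (then alphabetical) example prefix whose next move is undefined and point that move at state 0, else 1, else 2, ...; a target is out if some Accept/Reject pair would then sit in one state with the same input left (inseparable). If every existing state is out, open a new one.
a: 0a undefined. 0a->0: ok.
b: 0b undefined. 0b->0: no, a/aaaba meet in 0. Open state 1: 0b->1.
ba: 1a undefined. 1a->0: no, a/aaaba meet in 0. 1a->1: no, abaa/aaaba meet in 1. Open state 2: 1a->2.
bb: 1b undefined. 1b->0: no, a/bbbba meet in 0. 1b->1: ok.
bab: 2b undefined. 2b->0: ok.
abaa: 2a undefined. 2a->0: ok.
All examples now run through 3 states with every (state, symbol) defined. Accept strings end in {0}, Reject strings end in {2}; accept={0}.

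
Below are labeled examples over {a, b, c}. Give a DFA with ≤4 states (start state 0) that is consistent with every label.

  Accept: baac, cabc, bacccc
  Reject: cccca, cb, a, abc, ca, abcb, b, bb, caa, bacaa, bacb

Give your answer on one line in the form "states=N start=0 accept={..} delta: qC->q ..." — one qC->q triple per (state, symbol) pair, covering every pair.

states=4 start=0 accept={3} delta: 0a->0 0b->1 0c->1 1a->2 1b->0 1c->0 2a->2 2b->2 2c->3 3a->0 3b->0 3c->3

Grow the machine one transition at a time. Run the examples from 0; the earliest place one falls off (shortest prefix, ties alphabetical) gets sent to the lowest-numbered state that keeps every Accept/Reject pair distinguishable — a pair clashes when both reach the same state with identical unread suffix — and to a fresh state only if none does.
a: 0a undefined. 0a->0: ok.
b: 0b undefined. 0b->0: no, baac/abc meet in 0 with "c" left. Open state 1: 0b->1.
c: 0c undefined. 0c->0: no, cabc/abc meet in 1 with "c" left. 0c->1: ok.
ba: 1a undefined. 1a->0: no, baac/b meet in 1. 1a->1: no, baac/abc meet in 1 with "c" left. Open state 2: 1a->2.
bb: 1b undefined. 1b->0: ok.
cc: 1c undefined. 1c->0: ok.
baa: 2a undefined. 2a->0: no, baac/abcb meet in 1. 2a->1: no, baac/cccca meet in 0. 2a->2: ok.
bac: 2c undefined. 2c->0: no, baac/cccca meet in 0. 2c->1: no, baac/abcb meet in 1. 2c->2: no, baac/ca meet in 2. Open state 3: 2c->3.
cab: 2b undefined. 2b->0: no, cabc/abcb meet in 1. 2b->1: no, cabc/cccca meet in 0. 2b->2: ok.
baca: 3a undefined. 3a->0: ok.
bacb: 3b undefined. 3b->0: ok.
bacc: 3c undefined. 3c->0: no, bacccc/cccca meet in 0. 3c->1: no, bacccc/abcb meet in 1. 3c->2: no, bacccc/ca meet in 2. 3c->3: ok.
All examples now run through 4 states with every (state, symbol) defined. Accept strings end in {3}, Reject strings end in {0,1,2}; accept={3}.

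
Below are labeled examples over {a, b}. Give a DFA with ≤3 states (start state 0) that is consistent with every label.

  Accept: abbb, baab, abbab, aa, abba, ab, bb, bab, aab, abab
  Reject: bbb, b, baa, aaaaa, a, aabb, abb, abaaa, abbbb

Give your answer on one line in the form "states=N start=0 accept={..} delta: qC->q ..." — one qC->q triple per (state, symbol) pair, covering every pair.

State merging on the prefix tree: take the shortest (then alphabetical) example prefix whose next move is undefined and point that move at state 0, else 1, else 2, ...; a target is out if some Accept/Reject pair would then sit in one state with the same input left (inseparable). If every existing state is out, open a new one.
a: 0a undefined. 0a->0: no, abbb/bbb meet in 0 with "bbb" left. Open state 1: 0a->1.
b: 0b undefined. 0b->0: no, aa/baa meet in 1 with "a" left. 0b->1: ok.
aa: 1a undefined. 1a->0: no, baab/aabb meet in 1 with "b" left. 1a->1: no, aa/b meet in 1. Open state 2: 1a->2.
ab: 1b undefined. 1b->0: ok.
aaa: 2a undefined. 2a->0: no, abbb/baa meet in 0. 2a->1: ok.
aab: 2b undefined. 2b->0: ok.
All examples now run through 3 states with every (state, symbol) defined. Accept strings end in {0,2}, Reject strings end in {1}; accept={0,2}.

states=3 start=0 accept={0,2} delta: 0a->1 0b->1 1a->2 1b->0 2a->1 2b->0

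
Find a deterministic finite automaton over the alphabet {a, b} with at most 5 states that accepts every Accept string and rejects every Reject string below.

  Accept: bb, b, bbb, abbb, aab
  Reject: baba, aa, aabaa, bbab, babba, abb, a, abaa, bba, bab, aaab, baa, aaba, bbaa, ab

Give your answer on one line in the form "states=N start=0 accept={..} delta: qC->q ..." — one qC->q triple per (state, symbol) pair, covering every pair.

states=4 start=0 accept={0} delta: 0a->1 0b->0 1a->2 1b->3 2a->1 2b->0 3a->1 3b->2

Grow the machine one transition at a time. Run the examples from 0; the earliest place one falls off (shortest prefix, ties alphabetical) gets sent to the lowest-numbered state that keeps every Accept/Reject pair distinguishable — a pair clashes when both reach the same state with identical unread suffix — and to a fresh state only if none does.
a: 0a undefined. 0a->0: no, bb/abb meet in 0 with "bb" left. Open state 1: 0a->1.
b: 0b undefined. 0b->0: ok.
aa: 1a undefined. 1a->0: no, bb/aa meet in 0. 1a->1: no, aab/bbab meet in 1 with "b" left. Open state 2: 1a->2.
ab: 1b undefined. 1b->0: no, bb/bbab meet in 0. 1b->1: no, abbb/bbab meet in 1. 1b->2: no, aab/abb meet in 2 with "b" left. Open state 3: 1b->3.
aaa: 2a undefined. 2a->0: no, bb/aaab meet in 0. 2a->1: ok.
aab: 2b undefined. 2b->0: ok.
aba: 3a undefined. 3a->0: no, bb/baba meet in 0. 3a->1: ok.
abb: 3b undefined. 3b->0: no, bb/abb meet in 0. 3b->1: no, abbb/bbab meet in 3. 3b->2: ok.
All examples now run through 4 states with every (state, symbol) defined. Accept strings end in {0}, Reject strings end in {1,2,3}; accept={0}.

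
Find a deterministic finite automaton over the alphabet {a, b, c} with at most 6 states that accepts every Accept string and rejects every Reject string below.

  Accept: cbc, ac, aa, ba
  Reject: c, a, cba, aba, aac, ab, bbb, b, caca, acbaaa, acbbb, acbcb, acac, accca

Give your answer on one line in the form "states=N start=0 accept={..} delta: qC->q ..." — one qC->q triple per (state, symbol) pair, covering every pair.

Fold the examples into a partial DFA from state 0: repeatedly fix the first undefined (state, symbol) met by the shortest-then-alphabetical prefix, trying targets in increasing order and rejecting any under which an Accept and a Reject string meet in one state with the same remainder; add a state when all current targets are rejected. Accepting states are where Accept strings end.
a: 0a undefined. 0a->0: no, ac/c meet in 0 with "c" left. Open state 1: 0a->1.
b: 0b undefined. 0b->0: no, ba/a meet in 1. 0b->1: ok.
c: 0c undefined. 0c->0: no, aa/cba meet in 1 with "a" left. 0c->1: ok.
aa: 1a undefined. 1a->0: no, aa/caca meet in 0. 1a->1: no, ac/aac meet in 1 with "c" left. Open state 2: 1a->2.
ab: 1b undefined. 1b->0: no, cbc/c meet in 1. 1b->1: no, aa/cba meet in 2. 1b->2: no, cbc/aac meet in 2 with "c" left. Open state 3: 1b->3.
ac: 1c undefined. 1c->0: no, ac/acac meet in 0. 1c->1: no, ac/c meet in 1. 1c->2: ok.
aac: 2c undefined. 2c->0: no, ac/accca meet in 2. 2c->1: no, ac/caca meet in 2. 2c->2: no, ac/aac meet in 2. 2c->3: ok.
aba: 3a undefined. 3a->0: ok.
aca: 2a undefined. 2a->0: ok.
acb: 2b undefined. 2b->0: ok.
bbb: 3b undefined. 3b->0: ok.
cbc: 3c undefined. 3c->0: no, cbc/cba meet in 0. 3c->1: no, cbc/c meet in 1. 3c->2: ok.
All examples now run through 4 states with every (state, symbol) defined. Accept strings end in {2}, Reject strings end in {0,1,3}; accept={2}.

states=4 start=0 accept={2} delta: 0a->1 0b->1 0c->1 1a->2 1b->3 1c->2 2a->0 2b->0 2c->3 3a->0 3b->0 3c->2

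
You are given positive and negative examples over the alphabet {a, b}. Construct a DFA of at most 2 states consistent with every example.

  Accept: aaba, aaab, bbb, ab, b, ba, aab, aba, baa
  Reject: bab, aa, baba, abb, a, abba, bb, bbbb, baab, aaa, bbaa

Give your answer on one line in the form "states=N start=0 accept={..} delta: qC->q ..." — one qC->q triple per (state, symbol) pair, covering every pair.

states=2 start=0 accept={1} delta: 0a->0 0b->1 1a->1 1b->0

Grow the machine one transition at a time. Run the examples from 0; the earliest place one falls off (shortest prefix, ties alphabetical) gets sent to the lowest-numbered state that keeps every Accept/Reject pair distinguishable — a pair clashes when both reach the same state with identical unread suffix — and to a fresh state only if none does.
a: 0a undefined. 0a->0: ok.
b: 0b undefined. 0b->0: no, aaba/bab meet in 0. Open state 1: 0b->1.
ba: 1a undefined. 1a->0: no, aaba/aa meet in 0. 1a->1: ok.
bb: 1b undefined. 1b->0: ok.
All examples now run through 2 states with every (state, symbol) defined. Accept strings end in {1}, Reject strings end in {0}; accept={1}.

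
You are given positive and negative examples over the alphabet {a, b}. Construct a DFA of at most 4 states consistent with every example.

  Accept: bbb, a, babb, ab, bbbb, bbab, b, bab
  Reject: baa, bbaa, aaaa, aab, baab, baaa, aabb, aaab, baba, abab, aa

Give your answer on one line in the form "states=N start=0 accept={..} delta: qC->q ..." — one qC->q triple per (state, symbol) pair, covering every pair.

states=3 start=0 accept={0,1} delta: 0a->1 0b->0 1a->2 1b->1 2a->2 2b->2

Grow the machine one transition at a time. Run the examples from 0; the earliest place one falls off (shortest prefix, ties alphabetical) gets sent to the lowest-numbered state that keeps every Accept/Reject pair distinguishable — a pair clashes when both reach the same state with identical unread suffix — and to a fresh state only if none does.
a: 0a undefined. 0a->0: no, a/aaaa meet in 0. Open state 1: 0a->1.
b: 0b undefined. 0b->0: ok.
aa: 1a undefined. 1a->0: no, bbb/baa meet in 0. 1a->1: no, a/baa meet in 1. Open state 2: 1a->2.
ab: 1b undefined. 1b->0: no, bbb/abab meet in 0. 1b->1: ok.
aaa: 2a undefined. 2a->0: no, bbb/baaa meet in 0. 2a->1: no, a/baaa meet in 1. 2a->2: ok.
aab: 2b undefined. 2b->0: no, bbb/aab meet in 0. 2b->1: no, a/aab meet in 1. 2b->2: ok.
All examples now run through 3 states with every (state, symbol) defined. Accept strings end in {0,1}, Reject strings end in {2}; accept={0,1}.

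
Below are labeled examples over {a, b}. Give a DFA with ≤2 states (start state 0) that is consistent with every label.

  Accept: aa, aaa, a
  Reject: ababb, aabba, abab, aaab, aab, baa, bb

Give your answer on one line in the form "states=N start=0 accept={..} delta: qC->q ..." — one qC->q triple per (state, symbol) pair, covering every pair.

Fold the examples into a partial DFA from state 0: repeatedly fix the first undefined (state, symbol) met by the shortest-then-alphabetical prefix, trying targets in increasing order and rejecting any under which an Accept and a Reject string meet in one state with the same remainder; add a state when all current targets are rejected. Accepting states are where Accept strings end.
a: 0a undefined. 0a->0: ok.
b: 0b undefined. 0b->0: no, aa/ababb meet in 0. Open state 1: 0b->1.
ba: 1a undefined. 1a->0: no, aa/baa meet in 0. 1a->1: ok.
bb: 1b undefined. 1b->0: no, aa/aabba meet in 0. 1b->1: ok.
All examples now run through 2 states with every (state, symbol) defined. Accept strings end in {0}, Reject strings end in {1}; accept={0}.

states=2 start=0 accept={0} delta: 0a->0 0b->1 1a->1 1b->1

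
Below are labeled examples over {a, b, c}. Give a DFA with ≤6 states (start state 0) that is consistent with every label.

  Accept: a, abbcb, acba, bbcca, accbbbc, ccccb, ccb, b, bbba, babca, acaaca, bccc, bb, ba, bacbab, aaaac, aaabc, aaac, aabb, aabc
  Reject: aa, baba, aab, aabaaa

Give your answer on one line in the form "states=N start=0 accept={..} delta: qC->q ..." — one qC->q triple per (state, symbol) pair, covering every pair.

Fold the examples into a partial DFA from state 0: repeatedly fix the first undefined (state, symbol) met by the shortest-then-alphabetical prefix, trying targets in increasing order and rejecting any under which an Accept and a Reject string meet in one state with the same remainder; add a state when all current targets are rejected. Accepting states are where Accept strings end.
a: 0a undefined. 0a->0: no, a/aa meet in 0. Open state 1: 0a->1.
b: 0b undefined. 0b->0: ok.
c: 0c undefined. 0c->0: ok.
aa: 1a undefined. 1a->0: no, a/aabaaa meet in 1. 1a->1: no, a/aa meet in 1. Open state 2: 1a->2.
ab: 1b undefined. 1b->0: no, a/baba meet in 1. 1b->1: ok.
ac: 1c undefined. 1c->0: ok.
aaa: 2a undefined. 2a->0: ok.
aab: 2b undefined. 2b->0: no, abbcb/aab meet in 0. 2b->1: no, a/aab meet in 1. 2b->2: no, aabb/aa meet in 2. Open state 3: 2b->3.
aaba: 3a undefined. 3a->0: ok.
aabb: 3b undefined. 3b->0: ok.
aabc: 3c undefined. 3c->0: ok.
acaac: 2c undefined. 2c->0: ok.
All examples now run through 4 states with every (state, symbol) defined. Accept strings end in {0,1}, Reject strings end in {2,3}; accept={0,1}.

states=4 start=0 accept={0,1} delta: 0a->1 0b->0 0c->0 1a->2 1b->1 1c->0 2a->0 2b->3 2c->0 3a->0 3b->0 3c->0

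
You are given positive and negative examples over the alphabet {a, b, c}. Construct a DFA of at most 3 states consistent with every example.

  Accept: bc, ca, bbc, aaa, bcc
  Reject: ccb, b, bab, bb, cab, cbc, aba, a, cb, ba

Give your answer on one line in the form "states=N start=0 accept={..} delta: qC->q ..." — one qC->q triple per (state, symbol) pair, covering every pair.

Fold the examples into a partial DFA from state 0: repeatedly fix the first undefined (state, symbol) met by the shortest-then-alphabetical prefix, trying targets in increasing order and rejecting any under which an Accept and a Reject string meet in one state with the same remainder; add a state when all current targets are rejected. Accepting states are where Accept strings end.
a: 0a undefined. 0a->0: no, aaa/a meet in 0. Open state 1: 0a->1.
b: 0b undefined. 0b->0: ok.
c: 0c undefined. 0c->0: no, bc/ccb meet in 0. 0c->1: no, bc/a meet in 1. Open state 2: 0c->2.
aa: 1a undefined. 1a->0: no, aaa/a meet in 1. 1a->1: no, aaa/a meet in 1. 1a->2: ok.
ab: 1b undefined. 1b->0: ok.
ca: 2a undefined. 2a->0: no, ca/b meet in 0. 2a->1: no, ca/aba meet in 1. 2a->2: ok.
cb: 2b undefined. 2b->0: no, bc/cbc meet in 2. 2b->1: ok.
cc: 2c undefined. 2c->0: no, bcc/ccb meet in 0. 2c->1: no, bcc/cab meet in 1. 2c->2: ok.
cbc: 1c undefined. 1c->0: ok.
All examples now run through 3 states with every (state, symbol) defined. Accept strings end in {2}, Reject strings end in {0,1}; accept={2}.

states=3 start=0 accept={2} delta: 0a->1 0b->0 0c->2 1a->2 1b->0 1c->0 2a->2 2b->1 2c->2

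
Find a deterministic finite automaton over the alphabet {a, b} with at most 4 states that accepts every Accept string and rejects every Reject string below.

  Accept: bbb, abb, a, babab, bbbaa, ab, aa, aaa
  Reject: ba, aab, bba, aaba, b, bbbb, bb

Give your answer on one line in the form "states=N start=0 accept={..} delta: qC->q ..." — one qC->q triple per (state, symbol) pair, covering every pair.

states=4 start=0 accept={0,1} delta: 0a->1 0b->2 1a->0 1b->1 2a->2 2b->3 3a->3 3b->0

State merging on the prefix tree: take the shortest (then alphabetical) example prefix whose next move is undefined and point that move at state 0, else 1, else 2, ...; a target is out if some Accept/Reject pair would then sit in one state with the same input left (inseparable). If every existing state is out, open a new one.
a: 0a undefined. 0a->0: no, abb/bb meet in 0 with "bb" left. Open state 1: 0a->1.
b: 0b undefined. 0b->0: no, bbb/b meet in 0. 0b->1: no, a/b meet in 1. Open state 2: 0b->2.
aa: 1a undefined. 1a->0: ok.
ab: 1b undefined. 1b->0: no, abb/aab meet in 2. 1b->1: ok.
ba: 2a undefined. 2a->0: no, babab/aab meet in 2. 2a->1: no, abb/ba meet in 1. 2a->2: ok.
bb: 2b undefined. 2b->0: no, bbb/ba meet in 2. 2b->1: no, bbb/bbbb meet in 1. 2b->2: no, bbb/ba meet in 2. Open state 3: 2b->3.
bba: 3a undefined. 3a->0: no, babab/ba meet in 2. 3a->1: no, abb/bba meet in 1. 3a->2: no, babab/bb meet in 3. 3a->3: ok.
bbb: 3b undefined. 3b->0: ok.
All examples now run through 4 states with every (state, symbol) defined. Accept strings end in {0,1}, Reject strings end in {2,3}; accept={0,1}.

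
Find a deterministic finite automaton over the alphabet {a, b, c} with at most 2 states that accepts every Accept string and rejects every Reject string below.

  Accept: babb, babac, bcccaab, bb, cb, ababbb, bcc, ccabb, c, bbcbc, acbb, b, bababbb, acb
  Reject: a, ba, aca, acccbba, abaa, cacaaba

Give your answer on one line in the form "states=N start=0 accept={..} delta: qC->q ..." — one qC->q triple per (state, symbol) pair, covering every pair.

states=2 start=0 accept={1} delta: 0a->0 0b->1 0c->1 1a->0 1b->1 1c->1

State merging on the prefix tree: take the shortest (then alphabetical) example prefix whose next move is undefined and point that move at state 0, else 1, else 2, ...; a target is out if some Accept/Reject pair would then sit in one state with the same input left (inseparable). If every existing state is out, open a new one.
a: 0a undefined. 0a->0: ok.
b: 0b undefined. 0b->0: no, babb/a meet in 0. Open state 1: 0b->1.
c: 0c undefined. 0c->0: no, c/a meet in 0. 0c->1: ok.
ba: 1a undefined. 1a->0: ok.
bb: 1b undefined. 1b->0: no, babb/a meet in 0. 1b->1: ok.
bc: 1c undefined. 1c->0: no, bbcbc/a meet in 0. 1c->1: ok.
All examples now run through 2 states with every (state, symbol) defined. Accept strings end in {1}, Reject strings end in {0}; accept={1}.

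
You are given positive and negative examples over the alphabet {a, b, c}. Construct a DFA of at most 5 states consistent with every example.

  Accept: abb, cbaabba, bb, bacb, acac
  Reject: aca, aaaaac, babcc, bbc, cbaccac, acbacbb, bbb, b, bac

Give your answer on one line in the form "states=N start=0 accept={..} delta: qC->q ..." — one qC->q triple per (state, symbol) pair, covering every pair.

Grow the machine one transition at a time. Run the examples from 0; the earliest place one falls off (shortest prefix, ties alphabetical) gets sent to the lowest-numbered state that keeps every Accept/Reject pair distinguishable — a pair clashes when both reach the same state with identical unread suffix — and to a fresh state only if none does.
a: 0a undefined. 0a->0: ok.
b: 0b undefined. 0b->0: no, abb/bbb meet in 0. Open state 1: 0b->1.
c: 0c undefined. 0c->0: no, acac/aca meet in 0. 0c->1: no, acac/bac meet in 1 with "ac" left. Open state 2: 0c->2.
ba: 1a undefined. 1a->0: ok.
bb: 1b undefined. 1b->0: ok.
cb: 2b undefined. 2b->0: ok.
aca: 2a undefined. 2a->0: no, abb/aca meet in 0. 2a->1: ok.
acac: 1c undefined. 1c->0: ok.
cbacc: 2c undefined. 2c->0: ok.
All examples now run through 3 states with every (state, symbol) defined. Accept strings end in {0}, Reject strings end in {1,2}; accept={0}.

states=3 start=0 accept={0} delta: 0a->0 0b->1 0c->2 1a->0 1b->0 1c->0 2a->1 2b->0 2c->0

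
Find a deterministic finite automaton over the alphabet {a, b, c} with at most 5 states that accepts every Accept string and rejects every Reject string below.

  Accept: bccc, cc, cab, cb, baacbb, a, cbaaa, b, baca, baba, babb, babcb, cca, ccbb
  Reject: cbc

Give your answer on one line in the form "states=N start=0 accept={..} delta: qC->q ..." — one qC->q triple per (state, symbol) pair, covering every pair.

Fold the examples into a partial DFA from state 0: repeatedly fix the first undefined (state, symbol) met by the shortest-then-alphabetical prefix, trying targets in increasing order and rejecting any under which an Accept and a Reject string meet in one state with the same remainder; add a state when all current targets are rejected. Accepting states are where Accept strings end.
a: 0a undefined. 0a->0: ok.
b: 0b undefined. 0b->0: ok.
c: 0c undefined. 0c->0: no, bccc/cbc meet in 0. Open state 1: 0c->1.
ca: 1a undefined. 1a->0: ok.
cb: 1b undefined. 1b->0: ok.
cc: 1c undefined. 1c->0: no, bccc/cbc meet in 1. 1c->1: no, bccc/cbc meet in 1. Open state 2: 1c->2.
cca: 2a undefined. 2a->0: ok.
ccb: 2b undefined. 2b->0: ok.
bccc: 2c undefined. 2c->0: ok.
All examples now run through 3 states with every (state, symbol) defined. Accept strings end in {0,2}, Reject strings end in {1}; accept={0,2}.

states=3 start=0 accept={0,2} delta: 0a->0 0b->0 0c->1 1a->0 1b->0 1c->2 2a->0 2b->0 2c->0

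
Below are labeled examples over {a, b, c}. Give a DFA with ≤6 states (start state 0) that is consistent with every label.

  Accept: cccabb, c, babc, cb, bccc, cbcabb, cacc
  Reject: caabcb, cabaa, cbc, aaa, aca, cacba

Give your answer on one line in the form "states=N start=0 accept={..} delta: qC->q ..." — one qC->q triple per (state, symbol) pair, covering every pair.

State merging on the prefix tree: take the shortest (then alphabetical) example prefix whose next move is undefined and point that move at state 0, else 1, else 2, ...; a target is out if some Accept/Reject pair would then sit in one state with the same input left (inseparable). If every existing state is out, open a new one.
a: 0a undefined. 0a->0: ok.
b: 0b undefined. 0b->0: ok.
c: 0c undefined. 0c->0: no, cccabb/caabcb meet in 0. Open state 1: 0c->1.
ca: 1a undefined. 1a->0: no, cb/caabcb meet in 1 with "b" left. 1a->1: no, c/aca meet in 1. Open state 2: 1a->2.
cb: 1b undefined. 1b->0: no, c/cbc meet in 1. 1b->1: ok.
cc: 1c undefined. 1c->0: no, cbcabb/cbc meet in 0. 1c->1: no, c/cbc meet in 1. 1c->2: ok.
caa: 2a undefined. 2a->0: no, c/caabcb meet in 1. 2a->1: ok.
cab: 2b undefined. 2b->0: ok.
cac: 2c undefined. 2c->0: no, cccabb/caabcb meet in 0. 2c->1: no, cccabb/caabcb meet in 0. 2c->2: no, bccc/cbc meet in 2. Open state 3: 2c->3.
cacb: 3b undefined. 3b->0: ok.
cacc: 3c undefined. 3c->0: no, cacc/caabcb meet in 0. 3c->1: ok.
ccca: 3a undefined. 3a->0: no, cccabb/caabcb meet in 0. 3a->1: ok.
All examples now run through 4 states with every (state, symbol) defined. Accept strings end in {1,3}, Reject strings end in {0,2}; accept={1,3}.

states=4 start=0 accept={1,3} delta: 0a->0 0b->0 0c->1 1a->2 1b->1 1c->2 2a->1 2b->0 2c->3 3a->1 3b->0 3c->1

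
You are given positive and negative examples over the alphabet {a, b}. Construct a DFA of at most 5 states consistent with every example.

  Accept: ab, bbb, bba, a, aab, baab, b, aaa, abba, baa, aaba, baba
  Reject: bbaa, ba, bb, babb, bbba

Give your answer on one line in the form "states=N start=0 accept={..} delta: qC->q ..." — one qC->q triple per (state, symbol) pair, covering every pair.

State merging on the prefix tree: take the shortest (then alphabetical) example prefix whose next move is undefined and point that move at state 0, else 1, else 2, ...; a target is out if some Accept/Reject pair would then sit in one state with the same input left (inseparable). If every existing state is out, open a new one.
a: 0a undefined. 0a->0: no, aaba/ba meet in 0 with "ba" left. Open state 1: 0a->1.
b: 0b undefined. 0b->0: no, bbb/bb meet in 0. 0b->1: no, ab/bb meet in 1 with "b" left. Open state 2: 0b->2.
aa: 1a undefined. 1a->0: no, aaba/ba meet in 2 with "a" left. 1a->1: ok.
ab: 1b undefined. 1b->0: no, abba/ba meet in 2 with "a" left. 1b->1: ok.
ba: 2a undefined. 2a->0: no, baba/ba meet in 0. 2a->1: no, ab/ba meet in 1. 2a->2: no, bbb/babb meet in 2 with "bb" left. Open state 3: 2a->3.
bb: 2b undefined. 2b->0: no, ab/bbaa meet in 1. 2b->1: no, ab/bbaa meet in 1. 2b->2: no, bbb/bb meet in 2. 2b->3: no, baba/bbba meet in 3 with "ba" left. Open state 4: 2b->4.
baa: 3a undefined. 3a->0: ok.
bab: 3b undefined. 3b->0: no, baab/babb meet in 2. 3b->1: no, ab/babb meet in 1. 3b->2: no, baba/ba meet in 3. 3b->3: ok.
bba: 4a undefined. 4a->0: no, ab/bbaa meet in 1. 4a->1: no, ab/bbaa meet in 1. 4a->2: ok.
bbb: 4b undefined. 4b->0: no, ab/bbba meet in 1. 4b->1: no, ab/bbba meet in 1. 4b->2: ok.
All examples now run through 5 states with every (state, symbol) defined. Accept strings end in {0,1,2}, Reject strings end in {3,4}; accept={0,1,2}.

states=5 start=0 accept={0,1,2} delta: 0a->1 0b->2 1a->1 1b->1 2a->3 2b->4 3a->0 3b->3 4a->2 4b->2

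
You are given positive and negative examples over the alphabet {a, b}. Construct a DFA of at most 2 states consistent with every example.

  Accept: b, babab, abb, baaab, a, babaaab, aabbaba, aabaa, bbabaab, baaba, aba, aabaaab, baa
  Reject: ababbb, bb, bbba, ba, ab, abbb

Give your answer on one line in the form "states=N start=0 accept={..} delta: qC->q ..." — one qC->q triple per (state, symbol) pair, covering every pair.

states=2 start=0 accept={1} delta: 0a->1 0b->1 1a->0 1b->0

Fold the examples into a partial DFA from state 0: repeatedly fix the first undefined (state, symbol) met by the shortest-then-alphabetical prefix, trying targets in increasing order and rejecting any under which an Accept and a Reject string meet in one state with the same remainder; add a state when all current targets are rejected. Accepting states are where Accept strings end.
a: 0a undefined. 0a->0: no, b/ab meet in 0 with "b" left. Open state 1: 0a->1.
b: 0b undefined. 0b->0: no, b/bb meet in 0. 0b->1: ok.
aa: 1a undefined. 1a->0: ok.
ab: 1b undefined. 1b->0: ok.
All examples now run through 2 states with every (state, symbol) defined. Accept strings end in {1}, Reject strings end in {0}; accept={1}.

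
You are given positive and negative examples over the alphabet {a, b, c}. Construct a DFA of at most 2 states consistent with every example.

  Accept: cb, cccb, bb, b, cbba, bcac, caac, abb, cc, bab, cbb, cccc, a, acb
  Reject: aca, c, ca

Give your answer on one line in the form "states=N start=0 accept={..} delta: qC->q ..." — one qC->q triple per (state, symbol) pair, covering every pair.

states=2 start=0 accept={0} delta: 0a->0 0b->0 0c->1 1a->1 1b->0 1c->0

Fold the examples into a partial DFA from state 0: repeatedly fix the first undefined (state, symbol) met by the shortest-then-alphabetical prefix, trying targets in increasing order and rejecting any under which an Accept and a Reject string meet in one state with the same remainder; add a state when all current targets are rejected. Accepting states are where Accept strings end.
a: 0a undefined. 0a->0: ok.
b: 0b undefined. 0b->0: ok.
c: 0c undefined. 0c->0: no, cb/aca meet in 0. Open state 1: 0c->1.
ca: 1a undefined. 1a->0: no, bb/aca meet in 0. 1a->1: ok.
cb: 1b undefined. 1b->0: ok.
cc: 1c undefined. 1c->0: ok.
All examples now run through 2 states with every (state, symbol) defined. Accept strings end in {0}, Reject strings end in {1}; accept={0}.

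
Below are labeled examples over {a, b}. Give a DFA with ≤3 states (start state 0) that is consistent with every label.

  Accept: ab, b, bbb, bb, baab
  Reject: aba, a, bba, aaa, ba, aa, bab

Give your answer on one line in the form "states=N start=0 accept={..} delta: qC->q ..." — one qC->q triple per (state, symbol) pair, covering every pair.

State merging on the prefix tree: take the shortest (then alphabetical) example prefix whose next move is undefined and point that move at state 0, else 1, else 2, ...; a target is out if some Accept/Reject pair would then sit in one state with the same input left (inseparable). If every existing state is out, open a new one.
a: 0a undefined. 0a->0: ok.
b: 0b undefined. 0b->0: no, ab/aba meet in 0. Open state 1: 0b->1.
ba: 1a undefined. 1a->0: no, ab/bab meet in 1. 1a->1: no, ab/aba meet in 1. Open state 2: 1a->2.
bb: 1b undefined. 1b->0: no, bb/a meet in 0. 1b->1: ok.
baa: 2a undefined. 2a->0: ok.
bab: 2b undefined. 2b->0: ok.
All examples now run through 3 states with every (state, symbol) defined. Accept strings end in {1}, Reject strings end in {0,2}; accept={1}.

states=3 start=0 accept={1} delta: 0a->0 0b->1 1a->2 1b->1 2a->0 2b->0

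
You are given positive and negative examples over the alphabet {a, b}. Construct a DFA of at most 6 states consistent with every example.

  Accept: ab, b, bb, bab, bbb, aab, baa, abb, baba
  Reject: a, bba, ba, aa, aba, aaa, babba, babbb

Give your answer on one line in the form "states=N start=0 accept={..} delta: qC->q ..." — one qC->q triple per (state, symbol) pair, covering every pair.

states=5 start=0 accept={1,3} delta: 0a->0 0b->1 1a->2 1b->1 2a->1 2b->3 3a->1 3b->4 4a->0 4b->0

Grow the machine one transition at a time. Run the examples from 0; the earliest place one falls off (shortest prefix, ties alphabetical) gets sent to the lowest-numbered state that keeps every Accept/Reject pair distinguishable — a pair clashes when both reach the same state with identical unread suffix — and to a fresh state only if none does.
a: 0a undefined. 0a->0: ok.
b: 0b undefined. 0b->0: no, ab/a meet in 0. Open state 1: 0b->1.
ba: 1a undefined. 1a->0: no, bbb/babbb meet in 1 with "bb" left. 1a->1: no, ab/ba meet in 1. Open state 2: 1a->2.
bb: 1b undefined. 1b->0: no, bb/a meet in 0. 1b->1: ok.
baa: 2a undefined. 2a->0: no, baa/a meet in 0. 2a->1: ok.
bab: 2b undefined. 2b->0: no, ab/babbb meet in 1. 2b->1: no, ab/babbb meet in 1. 2b->2: no, ab/babba meet in 1. Open state 3: 2b->3.
baba: 3a undefined. 3a->0: no, baba/a meet in 0. 3a->1: ok.
babb: 3b undefined. 3b->0: no, ab/babbb meet in 1. 3b->1: no, ab/babbb meet in 1. 3b->2: no, ab/babba meet in 1. 3b->3: no, ab/babba meet in 1. Open state 4: 3b->4.
babba: 4a undefined. 4a->0: ok.
babbb: 4b undefined. 4b->0: ok.
All examples now run through 5 states with every (state, symbol) defined. Accept strings end in {1,3}, Reject strings end in {0,2}; accept={1,3}.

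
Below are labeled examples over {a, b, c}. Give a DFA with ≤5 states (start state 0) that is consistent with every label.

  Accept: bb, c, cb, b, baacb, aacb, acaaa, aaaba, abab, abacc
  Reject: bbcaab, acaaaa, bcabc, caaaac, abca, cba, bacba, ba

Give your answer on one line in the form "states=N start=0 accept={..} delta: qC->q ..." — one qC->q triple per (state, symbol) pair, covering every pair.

states=4 start=0 accept={0,3} delta: 0a->1 0b->0 0c->0 1a->1 1b->2 1c->2 2a->3 2b->0 2c->1 3a->2 3b->0 3c->0

State merging on the prefix tree: take the shortest (then alphabetical) example prefix whose next move is undefined and point that move at state 0, else 1, else 2, ...; a target is out if some Accept/Reject pair would then sit in one state with the same input left (inseparable). If every existing state is out, open a new one.
a: 0a undefined. 0a->0: no, aaaba/ba meet in 0 with "ba" left. Open state 1: 0a->1.
b: 0b undefined. 0b->0: ok.
c: 0c undefined. 0c->0: ok.
aa: 1a undefined. 1a->0: no, bb/bbcaab meet in 0. 1a->1: ok.
ab: 1b undefined. 1b->0: no, bb/bbcaab meet in 0. 1b->1: no, aaaba/bbcaab meet in 1. Open state 2: 1b->2.
ac: 1c undefined. 1c->0: no, bb/caaaac meet in 0. 1c->1: no, baacb/bbcaab meet in 2. 1c->2: ok.
aba: 2a undefined. 2a->0: no, acaaa/acaaaa meet in 1. 2a->1: no, acaaa/acaaaa meet in 1. 2a->2: no, acaaa/bbcaab meet in 2. Open state 3: 2a->3.
abc: 2c undefined. 2c->0: no, bb/bcabc meet in 0. 2c->1: ok.
aacb: 2b undefined. 2b->0: ok.
abab: 3b undefined. 3b->0: ok.
abac: 3c undefined. 3c->0: ok.
acaa: 3a undefined. 3a->0: no, acaaa/acaaaa meet in 1. 3a->1: no, acaaa/acaaaa meet in 1. 3a->2: ok.
All examples now run through 4 states with every (state, symbol) defined. Accept strings end in {0,3}, Reject strings end in {1,2}; accept={0,3}.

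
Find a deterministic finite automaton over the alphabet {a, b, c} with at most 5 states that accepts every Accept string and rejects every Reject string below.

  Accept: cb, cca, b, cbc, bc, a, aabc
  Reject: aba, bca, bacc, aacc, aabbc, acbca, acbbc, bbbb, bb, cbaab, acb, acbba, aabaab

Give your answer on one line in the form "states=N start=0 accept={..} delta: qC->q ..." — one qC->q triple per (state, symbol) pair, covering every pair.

states=3 start=0 accept={1} delta: 0a->1 0b->1 0c->0 1a->0 1b->2 1c->1 2a->0 2b->2 2c->2

Grow the machine one transition at a time. Run the examples from 0; the earliest place one falls off (shortest prefix, ties alphabetical) gets sent to the lowest-numbered state that keeps every Accept/Reject pair distinguishable — a pair clashes when both reach the same state with identical unread suffix — and to a fresh state only if none does.
a: 0a undefined. 0a->0: no, cb/acb meet in 0 with "cb" left. Open state 1: 0a->1.
b: 0b undefined. 0b->0: no, b/bbbb meet in 0. 0b->1: ok.
c: 0c undefined. 0c->0: ok.
aa: 1a undefined. 1a->0: ok.
ab: 1b undefined. 1b->0: no, cb/aba meet in 1. 1b->1: no, cb/bbbb meet in 1. Open state 2: 1b->2.
ac: 1c undefined. 1c->0: no, cb/bca meet in 1. 1c->1: ok.
aba: 2a undefined. 2a->0: ok.
bbb: 2b undefined. 2b->0: no, cb/bbbb meet in 1. 2b->1: no, cb/acbbc meet in 1. 2b->2: ok.
acbc: 2c undefined. 2c->0: no, cb/acbca meet in 1. 2c->1: no, cb/aabbc meet in 1. 2c->2: ok.
All examples now run through 3 states with every (state, symbol) defined. Accept strings end in {1}, Reject strings end in {0,2}; accept={1}.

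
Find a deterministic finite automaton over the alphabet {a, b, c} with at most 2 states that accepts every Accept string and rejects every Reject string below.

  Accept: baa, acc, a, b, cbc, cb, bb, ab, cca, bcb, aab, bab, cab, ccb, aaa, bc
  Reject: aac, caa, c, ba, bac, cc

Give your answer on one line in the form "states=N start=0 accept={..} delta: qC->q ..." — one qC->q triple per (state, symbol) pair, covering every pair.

states=2 start=0 accept={1} delta: 0a->1 0b->1 0c->0 1a->0 1b->1 1c->1

Fold the examples into a partial DFA from state 0: repeatedly fix the first undefined (state, symbol) met by the shortest-then-alphabetical prefix, trying targets in increasing order and rejecting any under which an Accept and a Reject string meet in one state with the same remainder; add a state when all current targets are rejected. Accepting states are where Accept strings end.
a: 0a undefined. 0a->0: no, acc/cc meet in 0 with "cc" left. Open state 1: 0a->1.
b: 0b undefined. 0b->0: no, a/ba meet in 1. 0b->1: ok.
c: 0c undefined. 0c->0: ok.
aa: 1a undefined. 1a->0: ok.
ab: 1b undefined. 1b->0: no, bb/aac meet in 0. 1b->1: ok.
ac: 1c undefined. 1c->0: no, acc/aac meet in 0. 1c->1: ok.
All examples now run through 2 states with every (state, symbol) defined. Accept strings end in {1}, Reject strings end in {0}; accept={1}.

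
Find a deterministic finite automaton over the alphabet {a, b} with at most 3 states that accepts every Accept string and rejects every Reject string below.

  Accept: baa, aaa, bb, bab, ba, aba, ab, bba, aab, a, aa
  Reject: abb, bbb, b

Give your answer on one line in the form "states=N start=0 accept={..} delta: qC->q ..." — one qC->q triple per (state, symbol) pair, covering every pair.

Grow the machine one transition at a time. Run the examples from 0; the earliest place one falls off (shortest prefix, ties alphabetical) gets sent to the lowest-numbered state that keeps every Accept/Reject pair distinguishable — a pair clashes when both reach the same state with identical unread suffix — and to a fresh state only if none does.
a: 0a undefined. 0a->0: no, bb/abb meet in 0 with "bb" left. Open state 1: 0a->1.
b: 0b undefined. 0b->0: no, bb/bbb meet in 0. 0b->1: no, a/b meet in 1. Open state 2: 0b->2.
aa: 1a undefined. 1a->0: no, aab/b meet in 2. 1a->1: ok.
ab: 1b undefined. 1b->0: ok.
ba: 2a undefined. 2a->0: no, bab/abb meet in 2. 2a->1: ok.
bb: 2b undefined. 2b->0: ok.
All examples now run through 3 states with every (state, symbol) defined. Accept strings end in {0,1}, Reject strings end in {2}; accept={0,1}.

states=3 start=0 accept={0,1} delta: 0a->1 0b->2 1a->1 1b->0 2a->1 2b->0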